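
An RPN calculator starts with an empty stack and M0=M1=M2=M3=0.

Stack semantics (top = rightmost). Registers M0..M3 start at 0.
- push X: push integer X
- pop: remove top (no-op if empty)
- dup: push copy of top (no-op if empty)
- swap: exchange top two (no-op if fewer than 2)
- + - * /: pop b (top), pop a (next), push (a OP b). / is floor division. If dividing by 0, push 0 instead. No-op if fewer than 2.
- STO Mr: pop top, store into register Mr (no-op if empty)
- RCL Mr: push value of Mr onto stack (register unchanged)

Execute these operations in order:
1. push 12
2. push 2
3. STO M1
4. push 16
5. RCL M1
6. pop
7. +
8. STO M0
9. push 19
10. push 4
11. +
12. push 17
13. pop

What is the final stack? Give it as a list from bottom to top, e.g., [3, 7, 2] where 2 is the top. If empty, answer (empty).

Answer: [23]

Derivation:
After op 1 (push 12): stack=[12] mem=[0,0,0,0]
After op 2 (push 2): stack=[12,2] mem=[0,0,0,0]
After op 3 (STO M1): stack=[12] mem=[0,2,0,0]
After op 4 (push 16): stack=[12,16] mem=[0,2,0,0]
After op 5 (RCL M1): stack=[12,16,2] mem=[0,2,0,0]
After op 6 (pop): stack=[12,16] mem=[0,2,0,0]
After op 7 (+): stack=[28] mem=[0,2,0,0]
After op 8 (STO M0): stack=[empty] mem=[28,2,0,0]
After op 9 (push 19): stack=[19] mem=[28,2,0,0]
After op 10 (push 4): stack=[19,4] mem=[28,2,0,0]
After op 11 (+): stack=[23] mem=[28,2,0,0]
After op 12 (push 17): stack=[23,17] mem=[28,2,0,0]
After op 13 (pop): stack=[23] mem=[28,2,0,0]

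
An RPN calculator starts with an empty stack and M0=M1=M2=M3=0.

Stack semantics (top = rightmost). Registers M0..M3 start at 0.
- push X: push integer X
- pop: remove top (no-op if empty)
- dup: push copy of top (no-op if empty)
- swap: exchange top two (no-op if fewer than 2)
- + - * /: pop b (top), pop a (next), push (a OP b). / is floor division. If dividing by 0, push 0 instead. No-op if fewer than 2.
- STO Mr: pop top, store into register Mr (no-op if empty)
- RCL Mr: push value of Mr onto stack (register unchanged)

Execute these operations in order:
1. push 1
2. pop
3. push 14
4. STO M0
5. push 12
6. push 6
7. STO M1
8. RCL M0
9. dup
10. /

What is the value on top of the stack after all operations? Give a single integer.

After op 1 (push 1): stack=[1] mem=[0,0,0,0]
After op 2 (pop): stack=[empty] mem=[0,0,0,0]
After op 3 (push 14): stack=[14] mem=[0,0,0,0]
After op 4 (STO M0): stack=[empty] mem=[14,0,0,0]
After op 5 (push 12): stack=[12] mem=[14,0,0,0]
After op 6 (push 6): stack=[12,6] mem=[14,0,0,0]
After op 7 (STO M1): stack=[12] mem=[14,6,0,0]
After op 8 (RCL M0): stack=[12,14] mem=[14,6,0,0]
After op 9 (dup): stack=[12,14,14] mem=[14,6,0,0]
After op 10 (/): stack=[12,1] mem=[14,6,0,0]

Answer: 1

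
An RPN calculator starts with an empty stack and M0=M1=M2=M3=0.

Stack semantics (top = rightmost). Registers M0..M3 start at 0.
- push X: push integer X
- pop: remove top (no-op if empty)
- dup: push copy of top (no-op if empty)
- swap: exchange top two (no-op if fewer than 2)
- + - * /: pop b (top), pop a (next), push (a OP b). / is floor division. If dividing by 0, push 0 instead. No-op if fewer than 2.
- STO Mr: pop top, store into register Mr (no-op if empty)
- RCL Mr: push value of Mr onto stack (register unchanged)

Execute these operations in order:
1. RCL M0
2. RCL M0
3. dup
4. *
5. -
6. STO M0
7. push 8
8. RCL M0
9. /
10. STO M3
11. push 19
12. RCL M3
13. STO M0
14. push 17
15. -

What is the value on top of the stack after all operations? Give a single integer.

After op 1 (RCL M0): stack=[0] mem=[0,0,0,0]
After op 2 (RCL M0): stack=[0,0] mem=[0,0,0,0]
After op 3 (dup): stack=[0,0,0] mem=[0,0,0,0]
After op 4 (*): stack=[0,0] mem=[0,0,0,0]
After op 5 (-): stack=[0] mem=[0,0,0,0]
After op 6 (STO M0): stack=[empty] mem=[0,0,0,0]
After op 7 (push 8): stack=[8] mem=[0,0,0,0]
After op 8 (RCL M0): stack=[8,0] mem=[0,0,0,0]
After op 9 (/): stack=[0] mem=[0,0,0,0]
After op 10 (STO M3): stack=[empty] mem=[0,0,0,0]
After op 11 (push 19): stack=[19] mem=[0,0,0,0]
After op 12 (RCL M3): stack=[19,0] mem=[0,0,0,0]
After op 13 (STO M0): stack=[19] mem=[0,0,0,0]
After op 14 (push 17): stack=[19,17] mem=[0,0,0,0]
After op 15 (-): stack=[2] mem=[0,0,0,0]

Answer: 2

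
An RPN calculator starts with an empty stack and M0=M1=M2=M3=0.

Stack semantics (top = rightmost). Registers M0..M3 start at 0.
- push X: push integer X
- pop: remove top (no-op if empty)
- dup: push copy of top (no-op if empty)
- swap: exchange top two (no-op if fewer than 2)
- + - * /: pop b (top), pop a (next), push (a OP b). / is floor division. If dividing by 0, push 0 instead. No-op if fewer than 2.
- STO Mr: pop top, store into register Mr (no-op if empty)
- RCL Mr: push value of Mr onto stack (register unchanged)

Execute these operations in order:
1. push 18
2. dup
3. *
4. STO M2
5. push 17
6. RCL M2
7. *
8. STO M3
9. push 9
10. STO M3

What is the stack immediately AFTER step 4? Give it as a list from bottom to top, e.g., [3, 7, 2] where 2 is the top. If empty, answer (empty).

After op 1 (push 18): stack=[18] mem=[0,0,0,0]
After op 2 (dup): stack=[18,18] mem=[0,0,0,0]
After op 3 (*): stack=[324] mem=[0,0,0,0]
After op 4 (STO M2): stack=[empty] mem=[0,0,324,0]

(empty)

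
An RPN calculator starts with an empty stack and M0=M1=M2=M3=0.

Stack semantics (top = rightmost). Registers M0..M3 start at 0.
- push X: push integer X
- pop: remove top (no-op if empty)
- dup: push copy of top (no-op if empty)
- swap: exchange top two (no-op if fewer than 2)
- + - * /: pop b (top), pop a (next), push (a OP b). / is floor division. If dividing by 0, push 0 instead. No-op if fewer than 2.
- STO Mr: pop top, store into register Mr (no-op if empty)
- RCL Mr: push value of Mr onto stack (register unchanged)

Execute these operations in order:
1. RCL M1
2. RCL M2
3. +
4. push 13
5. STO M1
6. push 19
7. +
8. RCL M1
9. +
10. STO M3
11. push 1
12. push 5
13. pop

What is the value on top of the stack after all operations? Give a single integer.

After op 1 (RCL M1): stack=[0] mem=[0,0,0,0]
After op 2 (RCL M2): stack=[0,0] mem=[0,0,0,0]
After op 3 (+): stack=[0] mem=[0,0,0,0]
After op 4 (push 13): stack=[0,13] mem=[0,0,0,0]
After op 5 (STO M1): stack=[0] mem=[0,13,0,0]
After op 6 (push 19): stack=[0,19] mem=[0,13,0,0]
After op 7 (+): stack=[19] mem=[0,13,0,0]
After op 8 (RCL M1): stack=[19,13] mem=[0,13,0,0]
After op 9 (+): stack=[32] mem=[0,13,0,0]
After op 10 (STO M3): stack=[empty] mem=[0,13,0,32]
After op 11 (push 1): stack=[1] mem=[0,13,0,32]
After op 12 (push 5): stack=[1,5] mem=[0,13,0,32]
After op 13 (pop): stack=[1] mem=[0,13,0,32]

Answer: 1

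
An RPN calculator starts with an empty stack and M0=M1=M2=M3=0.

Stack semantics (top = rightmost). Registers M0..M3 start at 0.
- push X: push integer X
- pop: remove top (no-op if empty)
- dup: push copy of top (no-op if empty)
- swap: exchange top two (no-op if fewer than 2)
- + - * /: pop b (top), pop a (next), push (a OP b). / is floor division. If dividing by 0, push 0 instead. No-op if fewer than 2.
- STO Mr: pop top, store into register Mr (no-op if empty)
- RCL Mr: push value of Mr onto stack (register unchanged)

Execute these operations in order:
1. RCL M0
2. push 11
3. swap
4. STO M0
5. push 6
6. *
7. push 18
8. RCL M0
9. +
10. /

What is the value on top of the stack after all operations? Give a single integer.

Answer: 3

Derivation:
After op 1 (RCL M0): stack=[0] mem=[0,0,0,0]
After op 2 (push 11): stack=[0,11] mem=[0,0,0,0]
After op 3 (swap): stack=[11,0] mem=[0,0,0,0]
After op 4 (STO M0): stack=[11] mem=[0,0,0,0]
After op 5 (push 6): stack=[11,6] mem=[0,0,0,0]
After op 6 (*): stack=[66] mem=[0,0,0,0]
After op 7 (push 18): stack=[66,18] mem=[0,0,0,0]
After op 8 (RCL M0): stack=[66,18,0] mem=[0,0,0,0]
After op 9 (+): stack=[66,18] mem=[0,0,0,0]
After op 10 (/): stack=[3] mem=[0,0,0,0]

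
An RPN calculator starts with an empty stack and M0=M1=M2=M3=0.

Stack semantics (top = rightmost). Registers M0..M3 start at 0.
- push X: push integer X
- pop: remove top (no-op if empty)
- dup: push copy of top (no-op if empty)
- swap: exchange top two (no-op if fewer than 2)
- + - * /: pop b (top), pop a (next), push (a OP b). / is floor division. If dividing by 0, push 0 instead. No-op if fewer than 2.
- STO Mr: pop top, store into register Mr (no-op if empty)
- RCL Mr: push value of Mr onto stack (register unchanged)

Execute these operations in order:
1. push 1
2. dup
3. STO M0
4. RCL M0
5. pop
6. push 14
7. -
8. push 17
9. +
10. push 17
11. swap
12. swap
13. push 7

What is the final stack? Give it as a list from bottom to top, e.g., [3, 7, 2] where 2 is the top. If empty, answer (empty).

After op 1 (push 1): stack=[1] mem=[0,0,0,0]
After op 2 (dup): stack=[1,1] mem=[0,0,0,0]
After op 3 (STO M0): stack=[1] mem=[1,0,0,0]
After op 4 (RCL M0): stack=[1,1] mem=[1,0,0,0]
After op 5 (pop): stack=[1] mem=[1,0,0,0]
After op 6 (push 14): stack=[1,14] mem=[1,0,0,0]
After op 7 (-): stack=[-13] mem=[1,0,0,0]
After op 8 (push 17): stack=[-13,17] mem=[1,0,0,0]
After op 9 (+): stack=[4] mem=[1,0,0,0]
After op 10 (push 17): stack=[4,17] mem=[1,0,0,0]
After op 11 (swap): stack=[17,4] mem=[1,0,0,0]
After op 12 (swap): stack=[4,17] mem=[1,0,0,0]
After op 13 (push 7): stack=[4,17,7] mem=[1,0,0,0]

Answer: [4, 17, 7]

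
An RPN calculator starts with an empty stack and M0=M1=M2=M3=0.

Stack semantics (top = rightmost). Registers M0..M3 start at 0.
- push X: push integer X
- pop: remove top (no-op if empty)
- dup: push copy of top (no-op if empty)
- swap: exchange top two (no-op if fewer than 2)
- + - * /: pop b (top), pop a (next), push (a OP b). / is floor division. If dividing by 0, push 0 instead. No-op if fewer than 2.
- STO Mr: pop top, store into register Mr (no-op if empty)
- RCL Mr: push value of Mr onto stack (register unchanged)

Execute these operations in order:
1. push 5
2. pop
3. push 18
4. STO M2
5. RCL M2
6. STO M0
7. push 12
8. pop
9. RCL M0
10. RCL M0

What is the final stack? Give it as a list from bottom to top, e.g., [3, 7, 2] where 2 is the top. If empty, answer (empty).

After op 1 (push 5): stack=[5] mem=[0,0,0,0]
After op 2 (pop): stack=[empty] mem=[0,0,0,0]
After op 3 (push 18): stack=[18] mem=[0,0,0,0]
After op 4 (STO M2): stack=[empty] mem=[0,0,18,0]
After op 5 (RCL M2): stack=[18] mem=[0,0,18,0]
After op 6 (STO M0): stack=[empty] mem=[18,0,18,0]
After op 7 (push 12): stack=[12] mem=[18,0,18,0]
After op 8 (pop): stack=[empty] mem=[18,0,18,0]
After op 9 (RCL M0): stack=[18] mem=[18,0,18,0]
After op 10 (RCL M0): stack=[18,18] mem=[18,0,18,0]

Answer: [18, 18]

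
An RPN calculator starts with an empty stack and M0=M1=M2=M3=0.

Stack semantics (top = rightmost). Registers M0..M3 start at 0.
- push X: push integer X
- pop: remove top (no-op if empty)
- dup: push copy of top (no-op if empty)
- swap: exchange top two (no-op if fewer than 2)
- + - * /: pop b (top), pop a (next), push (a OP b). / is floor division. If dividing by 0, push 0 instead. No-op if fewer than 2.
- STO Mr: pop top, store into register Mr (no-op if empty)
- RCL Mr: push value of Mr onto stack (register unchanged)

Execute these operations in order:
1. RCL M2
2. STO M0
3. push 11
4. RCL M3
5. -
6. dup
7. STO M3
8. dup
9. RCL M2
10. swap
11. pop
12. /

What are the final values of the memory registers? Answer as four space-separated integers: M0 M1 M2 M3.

Answer: 0 0 0 11

Derivation:
After op 1 (RCL M2): stack=[0] mem=[0,0,0,0]
After op 2 (STO M0): stack=[empty] mem=[0,0,0,0]
After op 3 (push 11): stack=[11] mem=[0,0,0,0]
After op 4 (RCL M3): stack=[11,0] mem=[0,0,0,0]
After op 5 (-): stack=[11] mem=[0,0,0,0]
After op 6 (dup): stack=[11,11] mem=[0,0,0,0]
After op 7 (STO M3): stack=[11] mem=[0,0,0,11]
After op 8 (dup): stack=[11,11] mem=[0,0,0,11]
After op 9 (RCL M2): stack=[11,11,0] mem=[0,0,0,11]
After op 10 (swap): stack=[11,0,11] mem=[0,0,0,11]
After op 11 (pop): stack=[11,0] mem=[0,0,0,11]
After op 12 (/): stack=[0] mem=[0,0,0,11]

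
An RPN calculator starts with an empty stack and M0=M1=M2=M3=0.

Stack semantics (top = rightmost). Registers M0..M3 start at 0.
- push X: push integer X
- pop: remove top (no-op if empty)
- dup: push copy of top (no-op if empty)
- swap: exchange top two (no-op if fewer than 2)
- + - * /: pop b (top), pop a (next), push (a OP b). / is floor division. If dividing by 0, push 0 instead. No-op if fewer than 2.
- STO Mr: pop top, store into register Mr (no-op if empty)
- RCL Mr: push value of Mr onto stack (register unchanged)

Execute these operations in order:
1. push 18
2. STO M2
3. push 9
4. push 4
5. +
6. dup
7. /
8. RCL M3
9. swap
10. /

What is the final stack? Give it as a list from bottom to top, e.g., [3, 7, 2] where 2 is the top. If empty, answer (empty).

Answer: [0]

Derivation:
After op 1 (push 18): stack=[18] mem=[0,0,0,0]
After op 2 (STO M2): stack=[empty] mem=[0,0,18,0]
After op 3 (push 9): stack=[9] mem=[0,0,18,0]
After op 4 (push 4): stack=[9,4] mem=[0,0,18,0]
After op 5 (+): stack=[13] mem=[0,0,18,0]
After op 6 (dup): stack=[13,13] mem=[0,0,18,0]
After op 7 (/): stack=[1] mem=[0,0,18,0]
After op 8 (RCL M3): stack=[1,0] mem=[0,0,18,0]
After op 9 (swap): stack=[0,1] mem=[0,0,18,0]
After op 10 (/): stack=[0] mem=[0,0,18,0]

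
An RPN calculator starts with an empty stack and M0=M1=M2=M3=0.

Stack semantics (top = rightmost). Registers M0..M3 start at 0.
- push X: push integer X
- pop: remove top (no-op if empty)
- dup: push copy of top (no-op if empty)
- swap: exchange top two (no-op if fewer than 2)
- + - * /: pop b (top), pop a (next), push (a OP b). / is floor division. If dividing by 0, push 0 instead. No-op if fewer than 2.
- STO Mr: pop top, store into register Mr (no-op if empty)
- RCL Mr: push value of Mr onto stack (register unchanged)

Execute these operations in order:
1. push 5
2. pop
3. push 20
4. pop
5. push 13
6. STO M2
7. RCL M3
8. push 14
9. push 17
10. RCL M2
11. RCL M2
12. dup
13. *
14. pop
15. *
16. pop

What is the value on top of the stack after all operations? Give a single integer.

After op 1 (push 5): stack=[5] mem=[0,0,0,0]
After op 2 (pop): stack=[empty] mem=[0,0,0,0]
After op 3 (push 20): stack=[20] mem=[0,0,0,0]
After op 4 (pop): stack=[empty] mem=[0,0,0,0]
After op 5 (push 13): stack=[13] mem=[0,0,0,0]
After op 6 (STO M2): stack=[empty] mem=[0,0,13,0]
After op 7 (RCL M3): stack=[0] mem=[0,0,13,0]
After op 8 (push 14): stack=[0,14] mem=[0,0,13,0]
After op 9 (push 17): stack=[0,14,17] mem=[0,0,13,0]
After op 10 (RCL M2): stack=[0,14,17,13] mem=[0,0,13,0]
After op 11 (RCL M2): stack=[0,14,17,13,13] mem=[0,0,13,0]
After op 12 (dup): stack=[0,14,17,13,13,13] mem=[0,0,13,0]
After op 13 (*): stack=[0,14,17,13,169] mem=[0,0,13,0]
After op 14 (pop): stack=[0,14,17,13] mem=[0,0,13,0]
After op 15 (*): stack=[0,14,221] mem=[0,0,13,0]
After op 16 (pop): stack=[0,14] mem=[0,0,13,0]

Answer: 14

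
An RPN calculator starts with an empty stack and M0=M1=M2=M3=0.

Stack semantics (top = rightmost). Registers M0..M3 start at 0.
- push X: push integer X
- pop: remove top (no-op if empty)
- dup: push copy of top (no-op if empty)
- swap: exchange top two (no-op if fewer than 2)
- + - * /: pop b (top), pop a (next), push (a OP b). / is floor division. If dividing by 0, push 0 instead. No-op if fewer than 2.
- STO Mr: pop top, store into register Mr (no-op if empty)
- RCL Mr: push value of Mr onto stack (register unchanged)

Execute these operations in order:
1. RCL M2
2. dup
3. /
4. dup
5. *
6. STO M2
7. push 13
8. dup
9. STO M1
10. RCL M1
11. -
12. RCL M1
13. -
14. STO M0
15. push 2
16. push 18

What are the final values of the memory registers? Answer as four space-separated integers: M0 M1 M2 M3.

After op 1 (RCL M2): stack=[0] mem=[0,0,0,0]
After op 2 (dup): stack=[0,0] mem=[0,0,0,0]
After op 3 (/): stack=[0] mem=[0,0,0,0]
After op 4 (dup): stack=[0,0] mem=[0,0,0,0]
After op 5 (*): stack=[0] mem=[0,0,0,0]
After op 6 (STO M2): stack=[empty] mem=[0,0,0,0]
After op 7 (push 13): stack=[13] mem=[0,0,0,0]
After op 8 (dup): stack=[13,13] mem=[0,0,0,0]
After op 9 (STO M1): stack=[13] mem=[0,13,0,0]
After op 10 (RCL M1): stack=[13,13] mem=[0,13,0,0]
After op 11 (-): stack=[0] mem=[0,13,0,0]
After op 12 (RCL M1): stack=[0,13] mem=[0,13,0,0]
After op 13 (-): stack=[-13] mem=[0,13,0,0]
After op 14 (STO M0): stack=[empty] mem=[-13,13,0,0]
After op 15 (push 2): stack=[2] mem=[-13,13,0,0]
After op 16 (push 18): stack=[2,18] mem=[-13,13,0,0]

Answer: -13 13 0 0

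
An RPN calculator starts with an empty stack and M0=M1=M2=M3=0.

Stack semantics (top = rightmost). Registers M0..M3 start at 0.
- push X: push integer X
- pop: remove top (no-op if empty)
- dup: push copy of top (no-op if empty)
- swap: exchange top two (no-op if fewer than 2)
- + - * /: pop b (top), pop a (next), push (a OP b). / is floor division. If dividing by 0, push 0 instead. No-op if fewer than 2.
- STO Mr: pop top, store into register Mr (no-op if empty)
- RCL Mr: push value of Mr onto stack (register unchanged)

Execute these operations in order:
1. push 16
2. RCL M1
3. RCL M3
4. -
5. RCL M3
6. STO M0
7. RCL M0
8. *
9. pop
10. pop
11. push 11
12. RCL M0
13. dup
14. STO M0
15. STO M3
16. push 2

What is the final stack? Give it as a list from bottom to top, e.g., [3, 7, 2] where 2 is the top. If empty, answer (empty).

Answer: [11, 2]

Derivation:
After op 1 (push 16): stack=[16] mem=[0,0,0,0]
After op 2 (RCL M1): stack=[16,0] mem=[0,0,0,0]
After op 3 (RCL M3): stack=[16,0,0] mem=[0,0,0,0]
After op 4 (-): stack=[16,0] mem=[0,0,0,0]
After op 5 (RCL M3): stack=[16,0,0] mem=[0,0,0,0]
After op 6 (STO M0): stack=[16,0] mem=[0,0,0,0]
After op 7 (RCL M0): stack=[16,0,0] mem=[0,0,0,0]
After op 8 (*): stack=[16,0] mem=[0,0,0,0]
After op 9 (pop): stack=[16] mem=[0,0,0,0]
After op 10 (pop): stack=[empty] mem=[0,0,0,0]
After op 11 (push 11): stack=[11] mem=[0,0,0,0]
After op 12 (RCL M0): stack=[11,0] mem=[0,0,0,0]
After op 13 (dup): stack=[11,0,0] mem=[0,0,0,0]
After op 14 (STO M0): stack=[11,0] mem=[0,0,0,0]
After op 15 (STO M3): stack=[11] mem=[0,0,0,0]
After op 16 (push 2): stack=[11,2] mem=[0,0,0,0]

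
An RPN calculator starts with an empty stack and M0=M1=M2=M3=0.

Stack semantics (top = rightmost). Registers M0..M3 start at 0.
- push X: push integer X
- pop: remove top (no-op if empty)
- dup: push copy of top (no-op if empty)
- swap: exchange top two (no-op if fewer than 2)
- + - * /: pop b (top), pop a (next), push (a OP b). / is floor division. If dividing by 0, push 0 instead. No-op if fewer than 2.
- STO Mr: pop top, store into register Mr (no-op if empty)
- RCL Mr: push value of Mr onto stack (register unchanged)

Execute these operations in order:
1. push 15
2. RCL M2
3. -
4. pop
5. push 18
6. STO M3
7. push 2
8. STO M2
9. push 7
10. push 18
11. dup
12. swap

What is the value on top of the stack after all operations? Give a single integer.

Answer: 18

Derivation:
After op 1 (push 15): stack=[15] mem=[0,0,0,0]
After op 2 (RCL M2): stack=[15,0] mem=[0,0,0,0]
After op 3 (-): stack=[15] mem=[0,0,0,0]
After op 4 (pop): stack=[empty] mem=[0,0,0,0]
After op 5 (push 18): stack=[18] mem=[0,0,0,0]
After op 6 (STO M3): stack=[empty] mem=[0,0,0,18]
After op 7 (push 2): stack=[2] mem=[0,0,0,18]
After op 8 (STO M2): stack=[empty] mem=[0,0,2,18]
After op 9 (push 7): stack=[7] mem=[0,0,2,18]
After op 10 (push 18): stack=[7,18] mem=[0,0,2,18]
After op 11 (dup): stack=[7,18,18] mem=[0,0,2,18]
After op 12 (swap): stack=[7,18,18] mem=[0,0,2,18]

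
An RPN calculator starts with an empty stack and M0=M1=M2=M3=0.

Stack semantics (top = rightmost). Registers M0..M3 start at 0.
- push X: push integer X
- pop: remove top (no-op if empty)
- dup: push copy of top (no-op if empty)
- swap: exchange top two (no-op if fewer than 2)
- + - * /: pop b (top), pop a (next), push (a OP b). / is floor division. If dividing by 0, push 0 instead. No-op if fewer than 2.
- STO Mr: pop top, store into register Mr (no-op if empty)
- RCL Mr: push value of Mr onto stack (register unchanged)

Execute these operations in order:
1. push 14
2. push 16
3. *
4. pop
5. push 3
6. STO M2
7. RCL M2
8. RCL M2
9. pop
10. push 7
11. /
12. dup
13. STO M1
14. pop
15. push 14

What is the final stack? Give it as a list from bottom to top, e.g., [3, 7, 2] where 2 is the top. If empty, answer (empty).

Answer: [14]

Derivation:
After op 1 (push 14): stack=[14] mem=[0,0,0,0]
After op 2 (push 16): stack=[14,16] mem=[0,0,0,0]
After op 3 (*): stack=[224] mem=[0,0,0,0]
After op 4 (pop): stack=[empty] mem=[0,0,0,0]
After op 5 (push 3): stack=[3] mem=[0,0,0,0]
After op 6 (STO M2): stack=[empty] mem=[0,0,3,0]
After op 7 (RCL M2): stack=[3] mem=[0,0,3,0]
After op 8 (RCL M2): stack=[3,3] mem=[0,0,3,0]
After op 9 (pop): stack=[3] mem=[0,0,3,0]
After op 10 (push 7): stack=[3,7] mem=[0,0,3,0]
After op 11 (/): stack=[0] mem=[0,0,3,0]
After op 12 (dup): stack=[0,0] mem=[0,0,3,0]
After op 13 (STO M1): stack=[0] mem=[0,0,3,0]
After op 14 (pop): stack=[empty] mem=[0,0,3,0]
After op 15 (push 14): stack=[14] mem=[0,0,3,0]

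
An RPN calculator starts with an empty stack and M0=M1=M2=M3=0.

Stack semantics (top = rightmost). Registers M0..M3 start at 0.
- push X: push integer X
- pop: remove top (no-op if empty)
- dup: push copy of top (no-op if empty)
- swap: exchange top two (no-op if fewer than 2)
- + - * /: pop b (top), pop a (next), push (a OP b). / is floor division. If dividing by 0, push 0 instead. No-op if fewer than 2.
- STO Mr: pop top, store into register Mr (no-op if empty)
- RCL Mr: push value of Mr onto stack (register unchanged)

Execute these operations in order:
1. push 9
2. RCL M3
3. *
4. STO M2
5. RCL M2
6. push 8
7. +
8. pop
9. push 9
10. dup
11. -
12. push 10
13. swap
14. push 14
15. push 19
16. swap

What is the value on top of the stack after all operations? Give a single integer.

After op 1 (push 9): stack=[9] mem=[0,0,0,0]
After op 2 (RCL M3): stack=[9,0] mem=[0,0,0,0]
After op 3 (*): stack=[0] mem=[0,0,0,0]
After op 4 (STO M2): stack=[empty] mem=[0,0,0,0]
After op 5 (RCL M2): stack=[0] mem=[0,0,0,0]
After op 6 (push 8): stack=[0,8] mem=[0,0,0,0]
After op 7 (+): stack=[8] mem=[0,0,0,0]
After op 8 (pop): stack=[empty] mem=[0,0,0,0]
After op 9 (push 9): stack=[9] mem=[0,0,0,0]
After op 10 (dup): stack=[9,9] mem=[0,0,0,0]
After op 11 (-): stack=[0] mem=[0,0,0,0]
After op 12 (push 10): stack=[0,10] mem=[0,0,0,0]
After op 13 (swap): stack=[10,0] mem=[0,0,0,0]
After op 14 (push 14): stack=[10,0,14] mem=[0,0,0,0]
After op 15 (push 19): stack=[10,0,14,19] mem=[0,0,0,0]
After op 16 (swap): stack=[10,0,19,14] mem=[0,0,0,0]

Answer: 14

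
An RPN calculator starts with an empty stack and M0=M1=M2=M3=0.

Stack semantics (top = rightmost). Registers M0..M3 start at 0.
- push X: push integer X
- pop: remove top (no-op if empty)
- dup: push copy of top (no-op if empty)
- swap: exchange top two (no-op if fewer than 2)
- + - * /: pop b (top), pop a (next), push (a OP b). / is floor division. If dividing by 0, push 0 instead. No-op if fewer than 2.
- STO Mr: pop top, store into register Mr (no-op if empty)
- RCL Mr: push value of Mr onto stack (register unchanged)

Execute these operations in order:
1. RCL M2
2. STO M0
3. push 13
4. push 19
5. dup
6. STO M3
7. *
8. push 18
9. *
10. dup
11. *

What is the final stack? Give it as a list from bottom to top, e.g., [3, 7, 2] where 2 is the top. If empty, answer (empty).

After op 1 (RCL M2): stack=[0] mem=[0,0,0,0]
After op 2 (STO M0): stack=[empty] mem=[0,0,0,0]
After op 3 (push 13): stack=[13] mem=[0,0,0,0]
After op 4 (push 19): stack=[13,19] mem=[0,0,0,0]
After op 5 (dup): stack=[13,19,19] mem=[0,0,0,0]
After op 6 (STO M3): stack=[13,19] mem=[0,0,0,19]
After op 7 (*): stack=[247] mem=[0,0,0,19]
After op 8 (push 18): stack=[247,18] mem=[0,0,0,19]
After op 9 (*): stack=[4446] mem=[0,0,0,19]
After op 10 (dup): stack=[4446,4446] mem=[0,0,0,19]
After op 11 (*): stack=[19766916] mem=[0,0,0,19]

Answer: [19766916]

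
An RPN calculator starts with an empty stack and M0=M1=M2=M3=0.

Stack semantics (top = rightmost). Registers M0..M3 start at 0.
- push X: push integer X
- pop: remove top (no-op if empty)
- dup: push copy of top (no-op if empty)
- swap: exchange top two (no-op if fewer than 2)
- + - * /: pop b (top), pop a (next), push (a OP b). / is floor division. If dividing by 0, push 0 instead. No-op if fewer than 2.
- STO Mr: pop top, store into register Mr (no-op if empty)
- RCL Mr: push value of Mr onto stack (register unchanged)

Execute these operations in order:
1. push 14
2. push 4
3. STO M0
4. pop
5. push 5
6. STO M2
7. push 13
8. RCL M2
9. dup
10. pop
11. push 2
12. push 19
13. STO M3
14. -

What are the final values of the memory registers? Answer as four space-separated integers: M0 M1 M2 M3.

After op 1 (push 14): stack=[14] mem=[0,0,0,0]
After op 2 (push 4): stack=[14,4] mem=[0,0,0,0]
After op 3 (STO M0): stack=[14] mem=[4,0,0,0]
After op 4 (pop): stack=[empty] mem=[4,0,0,0]
After op 5 (push 5): stack=[5] mem=[4,0,0,0]
After op 6 (STO M2): stack=[empty] mem=[4,0,5,0]
After op 7 (push 13): stack=[13] mem=[4,0,5,0]
After op 8 (RCL M2): stack=[13,5] mem=[4,0,5,0]
After op 9 (dup): stack=[13,5,5] mem=[4,0,5,0]
After op 10 (pop): stack=[13,5] mem=[4,0,5,0]
After op 11 (push 2): stack=[13,5,2] mem=[4,0,5,0]
After op 12 (push 19): stack=[13,5,2,19] mem=[4,0,5,0]
After op 13 (STO M3): stack=[13,5,2] mem=[4,0,5,19]
After op 14 (-): stack=[13,3] mem=[4,0,5,19]

Answer: 4 0 5 19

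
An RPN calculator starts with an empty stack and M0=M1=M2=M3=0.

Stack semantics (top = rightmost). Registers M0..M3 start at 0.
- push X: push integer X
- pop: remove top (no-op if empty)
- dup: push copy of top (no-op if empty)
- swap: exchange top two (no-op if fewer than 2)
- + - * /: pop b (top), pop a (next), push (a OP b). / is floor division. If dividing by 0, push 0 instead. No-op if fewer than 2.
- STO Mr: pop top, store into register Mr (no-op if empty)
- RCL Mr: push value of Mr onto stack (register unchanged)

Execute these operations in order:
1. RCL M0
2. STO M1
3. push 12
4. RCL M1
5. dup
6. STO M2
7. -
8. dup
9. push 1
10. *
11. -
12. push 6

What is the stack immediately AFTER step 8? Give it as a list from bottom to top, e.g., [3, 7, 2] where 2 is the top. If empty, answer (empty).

After op 1 (RCL M0): stack=[0] mem=[0,0,0,0]
After op 2 (STO M1): stack=[empty] mem=[0,0,0,0]
After op 3 (push 12): stack=[12] mem=[0,0,0,0]
After op 4 (RCL M1): stack=[12,0] mem=[0,0,0,0]
After op 5 (dup): stack=[12,0,0] mem=[0,0,0,0]
After op 6 (STO M2): stack=[12,0] mem=[0,0,0,0]
After op 7 (-): stack=[12] mem=[0,0,0,0]
After op 8 (dup): stack=[12,12] mem=[0,0,0,0]

[12, 12]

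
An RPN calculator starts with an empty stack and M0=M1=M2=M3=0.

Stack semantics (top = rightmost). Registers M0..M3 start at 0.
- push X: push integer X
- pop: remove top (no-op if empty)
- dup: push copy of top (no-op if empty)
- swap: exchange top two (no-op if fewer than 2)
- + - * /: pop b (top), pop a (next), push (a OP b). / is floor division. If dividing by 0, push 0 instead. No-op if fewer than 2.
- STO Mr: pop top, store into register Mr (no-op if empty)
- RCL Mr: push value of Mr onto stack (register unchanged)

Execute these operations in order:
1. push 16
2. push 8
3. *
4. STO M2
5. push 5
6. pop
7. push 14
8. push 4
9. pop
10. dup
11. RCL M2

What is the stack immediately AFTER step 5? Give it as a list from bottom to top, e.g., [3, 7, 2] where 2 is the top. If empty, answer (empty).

After op 1 (push 16): stack=[16] mem=[0,0,0,0]
After op 2 (push 8): stack=[16,8] mem=[0,0,0,0]
After op 3 (*): stack=[128] mem=[0,0,0,0]
After op 4 (STO M2): stack=[empty] mem=[0,0,128,0]
After op 5 (push 5): stack=[5] mem=[0,0,128,0]

[5]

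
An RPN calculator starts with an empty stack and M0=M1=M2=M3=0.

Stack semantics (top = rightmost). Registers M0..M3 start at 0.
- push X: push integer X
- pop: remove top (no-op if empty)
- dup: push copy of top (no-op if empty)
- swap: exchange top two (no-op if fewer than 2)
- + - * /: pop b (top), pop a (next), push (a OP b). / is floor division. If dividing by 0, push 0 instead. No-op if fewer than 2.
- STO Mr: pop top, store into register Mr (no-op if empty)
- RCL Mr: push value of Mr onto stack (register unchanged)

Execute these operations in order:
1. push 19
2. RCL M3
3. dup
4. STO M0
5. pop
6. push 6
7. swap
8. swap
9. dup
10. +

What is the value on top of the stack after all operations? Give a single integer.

Answer: 12

Derivation:
After op 1 (push 19): stack=[19] mem=[0,0,0,0]
After op 2 (RCL M3): stack=[19,0] mem=[0,0,0,0]
After op 3 (dup): stack=[19,0,0] mem=[0,0,0,0]
After op 4 (STO M0): stack=[19,0] mem=[0,0,0,0]
After op 5 (pop): stack=[19] mem=[0,0,0,0]
After op 6 (push 6): stack=[19,6] mem=[0,0,0,0]
After op 7 (swap): stack=[6,19] mem=[0,0,0,0]
After op 8 (swap): stack=[19,6] mem=[0,0,0,0]
After op 9 (dup): stack=[19,6,6] mem=[0,0,0,0]
After op 10 (+): stack=[19,12] mem=[0,0,0,0]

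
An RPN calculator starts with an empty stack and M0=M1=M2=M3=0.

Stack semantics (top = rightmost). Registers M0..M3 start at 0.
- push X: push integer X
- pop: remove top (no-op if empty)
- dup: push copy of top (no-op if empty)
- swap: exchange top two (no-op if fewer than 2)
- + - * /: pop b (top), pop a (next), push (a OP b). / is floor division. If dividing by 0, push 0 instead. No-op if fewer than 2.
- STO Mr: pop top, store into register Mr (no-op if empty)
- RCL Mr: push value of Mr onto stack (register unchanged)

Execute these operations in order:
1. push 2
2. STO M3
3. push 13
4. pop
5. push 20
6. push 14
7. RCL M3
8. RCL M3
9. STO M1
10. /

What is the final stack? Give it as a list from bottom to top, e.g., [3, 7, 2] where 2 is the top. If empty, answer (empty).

Answer: [20, 7]

Derivation:
After op 1 (push 2): stack=[2] mem=[0,0,0,0]
After op 2 (STO M3): stack=[empty] mem=[0,0,0,2]
After op 3 (push 13): stack=[13] mem=[0,0,0,2]
After op 4 (pop): stack=[empty] mem=[0,0,0,2]
After op 5 (push 20): stack=[20] mem=[0,0,0,2]
After op 6 (push 14): stack=[20,14] mem=[0,0,0,2]
After op 7 (RCL M3): stack=[20,14,2] mem=[0,0,0,2]
After op 8 (RCL M3): stack=[20,14,2,2] mem=[0,0,0,2]
After op 9 (STO M1): stack=[20,14,2] mem=[0,2,0,2]
After op 10 (/): stack=[20,7] mem=[0,2,0,2]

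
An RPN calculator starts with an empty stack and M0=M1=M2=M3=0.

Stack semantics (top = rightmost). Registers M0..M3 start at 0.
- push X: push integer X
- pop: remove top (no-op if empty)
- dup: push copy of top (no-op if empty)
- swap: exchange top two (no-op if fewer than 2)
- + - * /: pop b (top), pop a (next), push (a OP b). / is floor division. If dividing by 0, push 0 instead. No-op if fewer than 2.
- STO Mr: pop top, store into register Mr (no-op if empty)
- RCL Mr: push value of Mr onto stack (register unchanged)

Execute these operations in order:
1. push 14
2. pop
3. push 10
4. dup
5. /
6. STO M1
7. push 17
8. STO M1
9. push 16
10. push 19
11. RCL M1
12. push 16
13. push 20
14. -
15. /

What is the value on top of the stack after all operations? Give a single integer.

After op 1 (push 14): stack=[14] mem=[0,0,0,0]
After op 2 (pop): stack=[empty] mem=[0,0,0,0]
After op 3 (push 10): stack=[10] mem=[0,0,0,0]
After op 4 (dup): stack=[10,10] mem=[0,0,0,0]
After op 5 (/): stack=[1] mem=[0,0,0,0]
After op 6 (STO M1): stack=[empty] mem=[0,1,0,0]
After op 7 (push 17): stack=[17] mem=[0,1,0,0]
After op 8 (STO M1): stack=[empty] mem=[0,17,0,0]
After op 9 (push 16): stack=[16] mem=[0,17,0,0]
After op 10 (push 19): stack=[16,19] mem=[0,17,0,0]
After op 11 (RCL M1): stack=[16,19,17] mem=[0,17,0,0]
After op 12 (push 16): stack=[16,19,17,16] mem=[0,17,0,0]
After op 13 (push 20): stack=[16,19,17,16,20] mem=[0,17,0,0]
After op 14 (-): stack=[16,19,17,-4] mem=[0,17,0,0]
After op 15 (/): stack=[16,19,-5] mem=[0,17,0,0]

Answer: -5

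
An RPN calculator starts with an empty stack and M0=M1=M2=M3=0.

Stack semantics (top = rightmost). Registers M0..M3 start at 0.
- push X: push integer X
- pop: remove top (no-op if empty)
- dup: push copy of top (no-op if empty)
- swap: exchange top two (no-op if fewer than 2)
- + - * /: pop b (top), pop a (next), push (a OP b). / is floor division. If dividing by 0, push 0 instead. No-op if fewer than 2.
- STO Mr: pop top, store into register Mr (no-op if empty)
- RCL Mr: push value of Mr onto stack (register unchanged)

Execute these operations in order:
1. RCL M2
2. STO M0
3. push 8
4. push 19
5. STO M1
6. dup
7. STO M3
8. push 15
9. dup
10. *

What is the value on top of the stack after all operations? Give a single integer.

After op 1 (RCL M2): stack=[0] mem=[0,0,0,0]
After op 2 (STO M0): stack=[empty] mem=[0,0,0,0]
After op 3 (push 8): stack=[8] mem=[0,0,0,0]
After op 4 (push 19): stack=[8,19] mem=[0,0,0,0]
After op 5 (STO M1): stack=[8] mem=[0,19,0,0]
After op 6 (dup): stack=[8,8] mem=[0,19,0,0]
After op 7 (STO M3): stack=[8] mem=[0,19,0,8]
After op 8 (push 15): stack=[8,15] mem=[0,19,0,8]
After op 9 (dup): stack=[8,15,15] mem=[0,19,0,8]
After op 10 (*): stack=[8,225] mem=[0,19,0,8]

Answer: 225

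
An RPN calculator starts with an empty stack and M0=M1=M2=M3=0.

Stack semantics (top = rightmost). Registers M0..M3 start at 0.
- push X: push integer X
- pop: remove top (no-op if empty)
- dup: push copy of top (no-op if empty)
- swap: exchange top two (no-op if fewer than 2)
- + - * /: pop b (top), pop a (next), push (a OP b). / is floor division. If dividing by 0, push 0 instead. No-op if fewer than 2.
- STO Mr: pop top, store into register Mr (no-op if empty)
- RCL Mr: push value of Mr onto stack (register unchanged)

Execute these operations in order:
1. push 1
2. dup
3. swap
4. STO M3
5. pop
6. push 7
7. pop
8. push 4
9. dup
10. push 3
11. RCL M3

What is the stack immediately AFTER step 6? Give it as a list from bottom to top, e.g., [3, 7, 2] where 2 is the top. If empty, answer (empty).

After op 1 (push 1): stack=[1] mem=[0,0,0,0]
After op 2 (dup): stack=[1,1] mem=[0,0,0,0]
After op 3 (swap): stack=[1,1] mem=[0,0,0,0]
After op 4 (STO M3): stack=[1] mem=[0,0,0,1]
After op 5 (pop): stack=[empty] mem=[0,0,0,1]
After op 6 (push 7): stack=[7] mem=[0,0,0,1]

[7]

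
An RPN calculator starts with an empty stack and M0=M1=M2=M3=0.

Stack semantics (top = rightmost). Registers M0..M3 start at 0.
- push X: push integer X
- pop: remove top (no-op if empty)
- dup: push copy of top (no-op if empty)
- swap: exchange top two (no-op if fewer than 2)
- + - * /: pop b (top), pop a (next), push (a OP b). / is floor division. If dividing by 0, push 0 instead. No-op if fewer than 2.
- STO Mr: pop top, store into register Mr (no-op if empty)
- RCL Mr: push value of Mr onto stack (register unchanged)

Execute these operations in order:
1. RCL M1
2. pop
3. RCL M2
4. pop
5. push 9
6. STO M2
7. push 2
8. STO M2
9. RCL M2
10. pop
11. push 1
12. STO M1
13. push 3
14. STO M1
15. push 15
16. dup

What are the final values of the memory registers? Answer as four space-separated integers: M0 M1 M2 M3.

Answer: 0 3 2 0

Derivation:
After op 1 (RCL M1): stack=[0] mem=[0,0,0,0]
After op 2 (pop): stack=[empty] mem=[0,0,0,0]
After op 3 (RCL M2): stack=[0] mem=[0,0,0,0]
After op 4 (pop): stack=[empty] mem=[0,0,0,0]
After op 5 (push 9): stack=[9] mem=[0,0,0,0]
After op 6 (STO M2): stack=[empty] mem=[0,0,9,0]
After op 7 (push 2): stack=[2] mem=[0,0,9,0]
After op 8 (STO M2): stack=[empty] mem=[0,0,2,0]
After op 9 (RCL M2): stack=[2] mem=[0,0,2,0]
After op 10 (pop): stack=[empty] mem=[0,0,2,0]
After op 11 (push 1): stack=[1] mem=[0,0,2,0]
After op 12 (STO M1): stack=[empty] mem=[0,1,2,0]
After op 13 (push 3): stack=[3] mem=[0,1,2,0]
After op 14 (STO M1): stack=[empty] mem=[0,3,2,0]
After op 15 (push 15): stack=[15] mem=[0,3,2,0]
After op 16 (dup): stack=[15,15] mem=[0,3,2,0]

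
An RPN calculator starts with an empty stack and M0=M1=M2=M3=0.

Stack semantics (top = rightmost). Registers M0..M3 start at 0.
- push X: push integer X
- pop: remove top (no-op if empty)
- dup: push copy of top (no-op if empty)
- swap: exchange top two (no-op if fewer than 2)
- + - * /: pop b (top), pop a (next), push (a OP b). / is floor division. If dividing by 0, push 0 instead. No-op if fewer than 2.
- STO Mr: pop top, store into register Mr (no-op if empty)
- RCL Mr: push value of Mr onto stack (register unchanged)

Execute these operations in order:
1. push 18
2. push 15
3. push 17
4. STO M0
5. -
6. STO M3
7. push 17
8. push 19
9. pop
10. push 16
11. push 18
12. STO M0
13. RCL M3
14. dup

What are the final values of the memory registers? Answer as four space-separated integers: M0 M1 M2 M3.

Answer: 18 0 0 3

Derivation:
After op 1 (push 18): stack=[18] mem=[0,0,0,0]
After op 2 (push 15): stack=[18,15] mem=[0,0,0,0]
After op 3 (push 17): stack=[18,15,17] mem=[0,0,0,0]
After op 4 (STO M0): stack=[18,15] mem=[17,0,0,0]
After op 5 (-): stack=[3] mem=[17,0,0,0]
After op 6 (STO M3): stack=[empty] mem=[17,0,0,3]
After op 7 (push 17): stack=[17] mem=[17,0,0,3]
After op 8 (push 19): stack=[17,19] mem=[17,0,0,3]
After op 9 (pop): stack=[17] mem=[17,0,0,3]
After op 10 (push 16): stack=[17,16] mem=[17,0,0,3]
After op 11 (push 18): stack=[17,16,18] mem=[17,0,0,3]
After op 12 (STO M0): stack=[17,16] mem=[18,0,0,3]
After op 13 (RCL M3): stack=[17,16,3] mem=[18,0,0,3]
After op 14 (dup): stack=[17,16,3,3] mem=[18,0,0,3]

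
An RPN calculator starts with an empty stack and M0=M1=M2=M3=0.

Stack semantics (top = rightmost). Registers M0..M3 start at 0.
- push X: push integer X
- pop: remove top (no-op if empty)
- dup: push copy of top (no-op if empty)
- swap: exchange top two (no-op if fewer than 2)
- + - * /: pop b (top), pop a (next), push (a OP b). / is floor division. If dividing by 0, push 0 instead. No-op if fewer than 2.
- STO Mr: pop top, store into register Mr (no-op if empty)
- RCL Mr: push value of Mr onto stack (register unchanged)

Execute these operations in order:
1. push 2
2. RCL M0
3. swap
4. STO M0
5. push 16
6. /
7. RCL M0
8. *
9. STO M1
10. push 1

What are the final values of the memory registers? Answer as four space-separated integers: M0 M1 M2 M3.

After op 1 (push 2): stack=[2] mem=[0,0,0,0]
After op 2 (RCL M0): stack=[2,0] mem=[0,0,0,0]
After op 3 (swap): stack=[0,2] mem=[0,0,0,0]
After op 4 (STO M0): stack=[0] mem=[2,0,0,0]
After op 5 (push 16): stack=[0,16] mem=[2,0,0,0]
After op 6 (/): stack=[0] mem=[2,0,0,0]
After op 7 (RCL M0): stack=[0,2] mem=[2,0,0,0]
After op 8 (*): stack=[0] mem=[2,0,0,0]
After op 9 (STO M1): stack=[empty] mem=[2,0,0,0]
After op 10 (push 1): stack=[1] mem=[2,0,0,0]

Answer: 2 0 0 0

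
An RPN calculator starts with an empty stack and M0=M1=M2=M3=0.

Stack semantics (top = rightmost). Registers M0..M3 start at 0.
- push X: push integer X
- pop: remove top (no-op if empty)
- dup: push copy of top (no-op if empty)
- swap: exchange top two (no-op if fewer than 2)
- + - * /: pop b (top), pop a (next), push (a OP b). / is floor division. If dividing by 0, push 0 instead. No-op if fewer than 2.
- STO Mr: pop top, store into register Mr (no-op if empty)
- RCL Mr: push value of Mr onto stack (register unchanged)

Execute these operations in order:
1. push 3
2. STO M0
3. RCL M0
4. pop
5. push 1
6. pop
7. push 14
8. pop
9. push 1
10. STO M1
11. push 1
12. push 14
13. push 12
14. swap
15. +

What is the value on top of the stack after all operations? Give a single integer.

Answer: 26

Derivation:
After op 1 (push 3): stack=[3] mem=[0,0,0,0]
After op 2 (STO M0): stack=[empty] mem=[3,0,0,0]
After op 3 (RCL M0): stack=[3] mem=[3,0,0,0]
After op 4 (pop): stack=[empty] mem=[3,0,0,0]
After op 5 (push 1): stack=[1] mem=[3,0,0,0]
After op 6 (pop): stack=[empty] mem=[3,0,0,0]
After op 7 (push 14): stack=[14] mem=[3,0,0,0]
After op 8 (pop): stack=[empty] mem=[3,0,0,0]
After op 9 (push 1): stack=[1] mem=[3,0,0,0]
After op 10 (STO M1): stack=[empty] mem=[3,1,0,0]
After op 11 (push 1): stack=[1] mem=[3,1,0,0]
After op 12 (push 14): stack=[1,14] mem=[3,1,0,0]
After op 13 (push 12): stack=[1,14,12] mem=[3,1,0,0]
After op 14 (swap): stack=[1,12,14] mem=[3,1,0,0]
After op 15 (+): stack=[1,26] mem=[3,1,0,0]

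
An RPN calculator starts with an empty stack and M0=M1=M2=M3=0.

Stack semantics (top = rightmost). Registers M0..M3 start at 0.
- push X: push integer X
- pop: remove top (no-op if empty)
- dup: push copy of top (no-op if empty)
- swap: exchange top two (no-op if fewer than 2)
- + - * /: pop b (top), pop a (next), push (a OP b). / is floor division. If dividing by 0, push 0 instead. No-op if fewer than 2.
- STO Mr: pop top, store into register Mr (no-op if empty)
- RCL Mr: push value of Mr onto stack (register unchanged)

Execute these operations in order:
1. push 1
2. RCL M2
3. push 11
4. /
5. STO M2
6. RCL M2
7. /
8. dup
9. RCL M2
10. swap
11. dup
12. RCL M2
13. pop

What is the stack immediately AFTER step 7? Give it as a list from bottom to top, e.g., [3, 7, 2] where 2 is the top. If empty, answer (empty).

After op 1 (push 1): stack=[1] mem=[0,0,0,0]
After op 2 (RCL M2): stack=[1,0] mem=[0,0,0,0]
After op 3 (push 11): stack=[1,0,11] mem=[0,0,0,0]
After op 4 (/): stack=[1,0] mem=[0,0,0,0]
After op 5 (STO M2): stack=[1] mem=[0,0,0,0]
After op 6 (RCL M2): stack=[1,0] mem=[0,0,0,0]
After op 7 (/): stack=[0] mem=[0,0,0,0]

[0]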